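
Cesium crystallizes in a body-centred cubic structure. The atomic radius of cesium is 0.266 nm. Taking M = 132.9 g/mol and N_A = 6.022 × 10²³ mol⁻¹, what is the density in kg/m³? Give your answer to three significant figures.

1900 kg/m³

In a BCC lattice, atoms touch along the body diagonal, so √3·a = 4r, giving a = 0.6143 nm = 6.143 × 10^-8 cm.
With Z = 2, ρ = Z·M/(N_A·a³) = 2 × 132.9 / (6.022 × 10²³ × 2.318 × 10^-22) = 1.904 g/cm³ = 1900 kg/m³.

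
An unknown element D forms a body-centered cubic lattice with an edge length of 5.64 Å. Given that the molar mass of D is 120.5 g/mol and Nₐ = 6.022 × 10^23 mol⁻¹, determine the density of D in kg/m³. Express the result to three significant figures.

A BCC unit cell contains Z = 2 atoms.
Cell volume: a³ = (5.64 Å)³ = (5.640 × 10^-8 cm)³ = 1.794 × 10^-22 cm³.
ρ = Z·M/(N_A·a³) = 2 × 120.5 / (6.022 × 10²³ × 1.794 × 10^-22) = 2.231 g/cm³ = 2230 kg/m³.

2230 kg/m³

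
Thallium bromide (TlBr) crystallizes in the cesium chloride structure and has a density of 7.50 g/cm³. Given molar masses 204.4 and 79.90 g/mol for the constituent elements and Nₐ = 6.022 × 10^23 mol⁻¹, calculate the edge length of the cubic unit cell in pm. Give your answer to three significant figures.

M(TlBr) = 284.3 g/mol; Z = 1 formula unit per cell.
a³ = Z·M/(N_A·ρ) = 1 × 284.3 / (6.022 × 10²³ × 7.50) = 6.295 × 10^-23 cm³, so a = 3.978 × 10^-8 cm = 398 pm.

398 pm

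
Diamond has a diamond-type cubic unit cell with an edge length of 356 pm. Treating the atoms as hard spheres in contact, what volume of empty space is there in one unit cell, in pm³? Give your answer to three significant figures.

2.98 × 10^7 pm³

In a diamond cubic lattice nearest neighbors lie along the body diagonal with √3·a = 8r, so r = 0.2165a = 77.08 pm.
V_cell = a³ = 4.512 × 10^7 pm³; V_atoms = 8 × (4/3)πr³ = 1.534 × 10^7 pm³.
Empty space = 4.512 × 10^7 − 1.534 × 10^7 = 2.98 × 10^7 pm³.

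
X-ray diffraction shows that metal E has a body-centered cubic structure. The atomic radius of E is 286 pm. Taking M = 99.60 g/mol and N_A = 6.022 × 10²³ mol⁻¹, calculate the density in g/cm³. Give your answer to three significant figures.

1.15 g/cm³

In a BCC lattice, atoms touch along the body diagonal, so √3·a = 4r, giving a = 660.5 pm = 6.605 × 10^-8 cm.
With Z = 2, ρ = Z·M/(N_A·a³) = 2 × 99.60 / (6.022 × 10²³ × 2.881 × 10^-22) = 1.148 g/cm³.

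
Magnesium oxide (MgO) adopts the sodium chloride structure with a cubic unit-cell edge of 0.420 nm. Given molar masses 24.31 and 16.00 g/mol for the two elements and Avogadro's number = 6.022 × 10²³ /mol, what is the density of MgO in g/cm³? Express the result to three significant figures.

The sodium chloride structure contains Z = 4 formula units per cell; M(MgO) = 24.31 + 16.00 = 40.31 g/mol.
a³ = (4.200 × 10^-8 cm)³ = 7.409 × 10^-23 cm³.
ρ = 4 × 40.31 / (6.022 × 10²³ × 7.409 × 10^-23) = 3.614 g/cm³.

3.61 g/cm³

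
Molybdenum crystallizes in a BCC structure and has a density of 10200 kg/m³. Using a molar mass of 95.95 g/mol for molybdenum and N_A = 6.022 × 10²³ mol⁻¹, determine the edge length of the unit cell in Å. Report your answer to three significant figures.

3.15 Å

With Z = 2 atoms per BCC cell, a³ = Z·M/(N_A·ρ) = 2 × 95.95 / (6.022 × 10²³ × 10.20 g/cm³) = 3.124 × 10^-23 cm³.
a = (3.124 × 10^-23)^(1/3) = 3.150 × 10^-8 cm = 3.15 Å.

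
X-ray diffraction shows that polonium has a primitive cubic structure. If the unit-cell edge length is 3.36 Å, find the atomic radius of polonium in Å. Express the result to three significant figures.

In a simple cubic lattice, atoms touch along the cell edge, so a = 2r.
r = a/2 = 3.36/2 = 1.68 Å.

1.68 Å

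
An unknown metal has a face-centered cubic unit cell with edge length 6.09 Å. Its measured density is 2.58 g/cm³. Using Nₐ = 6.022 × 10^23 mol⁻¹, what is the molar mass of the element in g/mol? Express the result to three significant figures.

87.7 g/mol

An FCC cell has Z = 4 atoms; a = 6.090 × 10^-8 cm.
M = ρ·N_A·a³/Z = 2.58 × 6.022 × 10²³ × 2.259 × 10^-22 / 4 = 87.7 g/mol.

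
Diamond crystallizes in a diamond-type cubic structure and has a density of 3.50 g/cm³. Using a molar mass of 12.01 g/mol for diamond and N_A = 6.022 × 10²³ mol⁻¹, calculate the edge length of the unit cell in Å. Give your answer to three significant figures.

With Z = 8 atoms per diamond cubic cell, a³ = Z·M/(N_A·ρ) = 8 × 12.01 / (6.022 × 10²³ × 3.500 g/cm³) = 4.559 × 10^-23 cm³.
a = (4.559 × 10^-23)^(1/3) = 3.572 × 10^-8 cm = 3.57 Å.

3.57 Å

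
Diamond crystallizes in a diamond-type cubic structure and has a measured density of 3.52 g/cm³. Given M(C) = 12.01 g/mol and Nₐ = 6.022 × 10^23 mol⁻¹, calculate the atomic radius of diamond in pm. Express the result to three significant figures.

For a diamond cubic cell (Z = 8), a³ = Z·M/(N_A·ρ) = 8 × 12.01 / (6.022 × 10²³ × 3.520) = 4.533 × 10^-23 cm³, so a = 3.565 × 10^-8 cm = 356.5 pm.
Nearest neighbors lie along the body diagonal with √3·a = 8r, so r = 0.2165 × a = 77.2 pm.

77.2 pm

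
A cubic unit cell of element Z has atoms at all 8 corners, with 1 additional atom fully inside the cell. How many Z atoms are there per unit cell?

2

Corner atoms are shared by 8 cells (1/8 each), interior atoms are unshared.
Net atoms = 8 × 1/8 + 1 = 1 + 1 = 2.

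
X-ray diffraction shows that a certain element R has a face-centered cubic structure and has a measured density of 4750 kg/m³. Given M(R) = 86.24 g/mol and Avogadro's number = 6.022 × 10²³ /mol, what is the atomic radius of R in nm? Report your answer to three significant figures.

0.175 nm

For an FCC cell (Z = 4), a³ = Z·M/(N_A·ρ) = 4 × 86.24 / (6.022 × 10²³ × 4.750) = 1.206 × 10^-22 cm³, so a = 4.941 × 10^-8 cm = 0.4941 nm.
Atoms touch along the face diagonal, so √2·a = 4r, so r = 0.3536 × a = 0.175 nm.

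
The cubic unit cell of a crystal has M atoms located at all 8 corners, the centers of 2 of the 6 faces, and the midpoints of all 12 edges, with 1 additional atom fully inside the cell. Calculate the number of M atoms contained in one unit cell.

6

Corner atoms are shared by 8 cells (1/8 each), face atoms by 2 (1/2 each), edge atoms by 4 (1/4 each), interior atoms are unshared.
Net atoms = 8 × 1/8 + 2 × 1/2 + 12 × 1/4 + 1 = 1 + 1 + 3 + 1 = 6.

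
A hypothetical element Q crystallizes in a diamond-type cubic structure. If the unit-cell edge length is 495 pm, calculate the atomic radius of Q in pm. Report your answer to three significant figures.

In a diamond cubic lattice, nearest neighbors lie along the body diagonal with √3·a = 8r.
r = √3·a/8 = 1.7321 × 495 / 8 = 107 pm.

107 pm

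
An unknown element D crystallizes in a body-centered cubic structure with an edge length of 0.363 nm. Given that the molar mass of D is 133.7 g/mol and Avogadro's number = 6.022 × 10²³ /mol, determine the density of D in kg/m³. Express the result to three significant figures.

9280 kg/m³

A BCC unit cell contains Z = 2 atoms.
Cell volume: a³ = (0.363 nm)³ = (3.630 × 10^-8 cm)³ = 4.783 × 10^-23 cm³.
ρ = Z·M/(N_A·a³) = 2 × 133.7 / (6.022 × 10²³ × 4.783 × 10^-23) = 9.283 g/cm³ = 9280 kg/m³.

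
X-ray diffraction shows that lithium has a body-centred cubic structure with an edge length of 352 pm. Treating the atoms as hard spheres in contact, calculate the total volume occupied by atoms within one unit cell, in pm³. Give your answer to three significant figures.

In a BCC lattice atoms touch along the body diagonal, so √3·a = 4r, so r = 0.4330a = 152.4 pm.
V_atoms = Z × (4/3)πr³ = 2 × (4/3)π × (152.4)³ = 2.97 × 10^7 pm³.

2.97 × 10^7 pm³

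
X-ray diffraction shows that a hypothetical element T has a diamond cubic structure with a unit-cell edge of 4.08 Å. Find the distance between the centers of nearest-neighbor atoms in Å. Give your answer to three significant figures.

In a diamond cubic structure, nearest neighbors lie along the body diagonal with √3·a = 8r; the nearest-neighbor distance equals 2r = 0.4330·a.
d = 0.4330 × 4.08 = 1.77 Å.

1.77 Å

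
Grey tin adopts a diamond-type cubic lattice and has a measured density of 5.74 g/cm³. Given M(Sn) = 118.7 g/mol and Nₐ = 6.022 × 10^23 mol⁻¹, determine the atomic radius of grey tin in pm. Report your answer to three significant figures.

141 pm

For a diamond cubic cell (Z = 8), a³ = Z·M/(N_A·ρ) = 8 × 118.7 / (6.022 × 10²³ × 5.740) = 2.747 × 10^-22 cm³, so a = 6.501 × 10^-8 cm = 650.1 pm.
Nearest neighbors lie along the body diagonal with √3·a = 8r, so r = 0.2165 × a = 141 pm.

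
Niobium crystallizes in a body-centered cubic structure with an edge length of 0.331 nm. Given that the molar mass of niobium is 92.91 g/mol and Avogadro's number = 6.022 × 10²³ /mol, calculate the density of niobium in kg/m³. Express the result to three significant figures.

8510 kg/m³

A BCC unit cell contains Z = 2 atoms.
Cell volume: a³ = (0.331 nm)³ = (3.310 × 10^-8 cm)³ = 3.626 × 10^-23 cm³.
ρ = Z·M/(N_A·a³) = 2 × 92.91 / (6.022 × 10²³ × 3.626 × 10^-23) = 8.509 g/cm³ = 8510 kg/m³.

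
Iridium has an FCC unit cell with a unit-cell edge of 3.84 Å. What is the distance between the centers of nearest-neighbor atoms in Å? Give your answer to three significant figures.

2.72 Å

In an FCC structure, atoms touch along the face diagonal, so √2·a = 4r; the nearest-neighbor distance equals 2r = 0.7071·a.
d = 0.7071 × 3.84 = 2.72 Å.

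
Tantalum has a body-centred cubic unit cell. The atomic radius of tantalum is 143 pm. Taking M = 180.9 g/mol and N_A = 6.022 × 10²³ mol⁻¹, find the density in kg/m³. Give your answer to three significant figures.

In a BCC lattice, atoms touch along the body diagonal, so √3·a = 4r, giving a = 330.2 pm = 3.302 × 10^-8 cm.
With Z = 2, ρ = Z·M/(N_A·a³) = 2 × 180.9 / (6.022 × 10²³ × 3.602 × 10^-23) = 16.68 g/cm³ = 16700 kg/m³.

16700 kg/m³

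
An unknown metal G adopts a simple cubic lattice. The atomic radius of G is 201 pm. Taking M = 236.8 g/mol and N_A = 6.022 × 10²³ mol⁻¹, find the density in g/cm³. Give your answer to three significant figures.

6.05 g/cm³

In a simple cubic lattice, atoms touch along the cell edge, so a = 2r, giving a = 402.0 pm = 4.020 × 10^-8 cm.
With Z = 1, ρ = Z·M/(N_A·a³) = 1 × 236.8 / (6.022 × 10²³ × 6.496 × 10^-23) = 6.053 g/cm³.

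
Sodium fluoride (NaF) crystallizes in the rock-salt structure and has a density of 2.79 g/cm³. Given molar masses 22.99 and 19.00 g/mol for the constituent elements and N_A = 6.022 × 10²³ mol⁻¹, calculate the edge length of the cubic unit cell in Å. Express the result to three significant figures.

4.64 Å

M(NaF) = 41.99 g/mol; Z = 4 formula units per cell.
a³ = Z·M/(N_A·ρ) = 4 × 41.99 / (6.022 × 10²³ × 2.79) = 9.997 × 10^-23 cm³, so a = 4.641 × 10^-8 cm = 4.64 Å.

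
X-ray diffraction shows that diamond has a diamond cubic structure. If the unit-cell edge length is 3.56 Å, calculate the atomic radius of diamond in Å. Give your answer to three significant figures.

0.771 Å

In a diamond cubic lattice, nearest neighbors lie along the body diagonal with √3·a = 8r.
r = √3·a/8 = 1.7321 × 3.56 / 8 = 0.771 Å.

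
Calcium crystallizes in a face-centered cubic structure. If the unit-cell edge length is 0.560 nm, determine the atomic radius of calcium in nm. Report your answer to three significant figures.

0.198 nm

In an FCC lattice, atoms touch along the face diagonal, so √2·a = 4r.
r = √2·a/4 = 1.4142 × 0.560 / 4 = 0.198 nm.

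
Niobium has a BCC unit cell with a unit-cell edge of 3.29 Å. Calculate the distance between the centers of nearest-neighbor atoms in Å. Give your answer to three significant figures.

2.85 Å

In a BCC structure, atoms touch along the body diagonal, so √3·a = 4r; the nearest-neighbor distance equals 2r = 0.8660·a.
d = 0.8660 × 3.29 = 2.85 Å.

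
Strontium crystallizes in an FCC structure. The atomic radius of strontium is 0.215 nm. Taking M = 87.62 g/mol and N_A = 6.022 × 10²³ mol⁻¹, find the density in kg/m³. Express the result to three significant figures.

In an FCC lattice, atoms touch along the face diagonal, so √2·a = 4r, giving a = 0.6081 nm = 6.081 × 10^-8 cm.
With Z = 4, ρ = Z·M/(N_A·a³) = 4 × 87.62 / (6.022 × 10²³ × 2.249 × 10^-22) = 2.588 g/cm³ = 2590 kg/m³.

2590 kg/m³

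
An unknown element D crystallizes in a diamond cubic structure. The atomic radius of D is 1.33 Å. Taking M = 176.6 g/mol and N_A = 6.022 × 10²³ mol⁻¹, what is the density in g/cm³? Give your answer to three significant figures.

10.1 g/cm³

In a diamond cubic lattice, nearest neighbors lie along the body diagonal with √3·a = 8r, giving a = 6.143 Å = 6.143 × 10^-8 cm.
With Z = 8, ρ = Z·M/(N_A·a³) = 8 × 176.6 / (6.022 × 10²³ × 2.318 × 10^-22) = 10.12 g/cm³.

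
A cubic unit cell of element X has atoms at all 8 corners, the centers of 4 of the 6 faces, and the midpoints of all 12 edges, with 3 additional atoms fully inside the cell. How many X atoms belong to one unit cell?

Corner atoms are shared by 8 cells (1/8 each), face atoms by 2 (1/2 each), edge atoms by 4 (1/4 each), interior atoms are unshared.
Net atoms = 8 × 1/8 + 4 × 1/2 + 12 × 1/4 + 3 = 1 + 2 + 3 + 3 = 9.

9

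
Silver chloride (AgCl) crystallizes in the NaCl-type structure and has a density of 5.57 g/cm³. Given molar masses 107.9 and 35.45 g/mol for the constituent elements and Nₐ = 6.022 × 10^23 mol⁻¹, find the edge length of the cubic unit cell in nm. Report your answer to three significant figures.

M(AgCl) = 143.35 g/mol; Z = 4 formula units per cell.
a³ = Z·M/(N_A·ρ) = 4 × 143.35 / (6.022 × 10²³ × 5.57) = 1.709 × 10^-22 cm³, so a = 5.550 × 10^-8 cm = 0.555 nm.

0.555 nm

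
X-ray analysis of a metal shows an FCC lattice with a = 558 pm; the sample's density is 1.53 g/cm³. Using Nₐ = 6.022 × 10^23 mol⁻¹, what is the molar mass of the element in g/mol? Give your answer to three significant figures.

40.0 g/mol

An FCC cell has Z = 4 atoms; a = 5.580 × 10^-8 cm.
M = ρ·N_A·a³/Z = 1.53 × 6.022 × 10²³ × 1.737 × 10^-22 / 4 = 40.0 g/mol.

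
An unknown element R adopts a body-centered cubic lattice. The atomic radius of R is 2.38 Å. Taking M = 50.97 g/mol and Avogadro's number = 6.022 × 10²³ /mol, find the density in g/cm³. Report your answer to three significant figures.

1.02 g/cm³

In a BCC lattice, atoms touch along the body diagonal, so √3·a = 4r, giving a = 5.496 Å = 5.496 × 10^-8 cm.
With Z = 2, ρ = Z·M/(N_A·a³) = 2 × 50.97 / (6.022 × 10²³ × 1.660 × 10^-22) = 1.019 g/cm³.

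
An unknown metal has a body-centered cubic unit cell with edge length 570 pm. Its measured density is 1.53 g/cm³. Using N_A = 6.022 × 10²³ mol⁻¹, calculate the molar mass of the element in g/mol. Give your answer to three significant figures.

85.3 g/mol

A BCC cell has Z = 2 atoms; a = 5.700 × 10^-8 cm.
M = ρ·N_A·a³/Z = 1.53 × 6.022 × 10²³ × 1.852 × 10^-22 / 2 = 85.3 g/mol.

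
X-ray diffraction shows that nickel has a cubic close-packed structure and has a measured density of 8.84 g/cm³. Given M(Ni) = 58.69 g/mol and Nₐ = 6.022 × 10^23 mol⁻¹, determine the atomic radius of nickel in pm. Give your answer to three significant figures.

For an FCC cell (Z = 4), a³ = Z·M/(N_A·ρ) = 4 × 58.69 / (6.022 × 10²³ × 8.840) = 4.410 × 10^-23 cm³, so a = 3.533 × 10^-8 cm = 353.3 pm.
Atoms touch along the face diagonal, so √2·a = 4r, so r = 0.3536 × a = 125 pm.

125 pm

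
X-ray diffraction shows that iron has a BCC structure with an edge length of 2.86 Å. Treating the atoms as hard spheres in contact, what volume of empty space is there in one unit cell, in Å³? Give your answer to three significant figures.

In a BCC lattice atoms touch along the body diagonal, so √3·a = 4r, so r = 0.4330a = 1.238 Å.
V_cell = a³ = 23.39 Å³; V_atoms = 2 × (4/3)πr³ = 15.91 Å³.
Empty space = 23.39 − 15.91 = 7.48 Å³.

7.48 Å³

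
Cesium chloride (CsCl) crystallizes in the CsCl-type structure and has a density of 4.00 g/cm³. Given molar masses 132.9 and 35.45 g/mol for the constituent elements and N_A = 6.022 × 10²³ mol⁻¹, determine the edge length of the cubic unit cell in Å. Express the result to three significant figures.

M(CsCl) = 168.35 g/mol; Z = 1 formula unit per cell.
a³ = Z·M/(N_A·ρ) = 1 × 168.35 / (6.022 × 10²³ × 4.00) = 6.989 × 10^-23 cm³, so a = 4.119 × 10^-8 cm = 4.12 Å.

4.12 Å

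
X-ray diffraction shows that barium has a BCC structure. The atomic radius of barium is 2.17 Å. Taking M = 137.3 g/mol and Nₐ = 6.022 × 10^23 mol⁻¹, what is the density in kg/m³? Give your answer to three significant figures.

In a BCC lattice, atoms touch along the body diagonal, so √3·a = 4r, giving a = 5.011 Å = 5.011 × 10^-8 cm.
With Z = 2, ρ = Z·M/(N_A·a³) = 2 × 137.3 / (6.022 × 10²³ × 1.259 × 10^-22) = 3.623 g/cm³ = 3620 kg/m³.

3620 kg/m³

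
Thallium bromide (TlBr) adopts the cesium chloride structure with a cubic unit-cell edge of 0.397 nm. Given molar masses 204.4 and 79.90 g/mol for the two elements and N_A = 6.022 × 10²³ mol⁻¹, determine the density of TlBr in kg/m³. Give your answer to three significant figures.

The cesium chloride structure contains Z = 1 formula unit per cell; M(TlBr) = 204.4 + 79.90 = 284.3 g/mol.
a³ = (3.970 × 10^-8 cm)³ = 6.257 × 10^-23 cm³.
ρ = 1 × 284.3 / (6.022 × 10²³ × 6.257 × 10^-23) = 7.545 g/cm³ = 7550 kg/m³.

7550 kg/m³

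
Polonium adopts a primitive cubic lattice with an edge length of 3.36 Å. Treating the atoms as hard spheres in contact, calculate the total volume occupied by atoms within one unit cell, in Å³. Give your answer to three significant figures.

19.9 Å³

In a simple cubic lattice atoms touch along the cell edge, so a = 2r, so r = 0.5000a = 1.680 Å.
V_atoms = Z × (4/3)πr³ = 1 × (4/3)π × (1.680)³ = 19.9 Å³.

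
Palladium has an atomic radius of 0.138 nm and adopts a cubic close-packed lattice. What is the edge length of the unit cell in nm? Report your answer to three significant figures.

0.390 nm

In an FCC lattice, atoms touch along the face diagonal, so √2·a = 4r.
a = 4r/√2 = 4 × 0.138 / 1.4142 = 0.390 nm.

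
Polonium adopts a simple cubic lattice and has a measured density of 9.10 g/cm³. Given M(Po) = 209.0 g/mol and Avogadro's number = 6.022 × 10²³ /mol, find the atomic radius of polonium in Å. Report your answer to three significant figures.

1.68 Å

For a simple cubic cell (Z = 1), a³ = Z·M/(N_A·ρ) = 1 × 209.0 / (6.022 × 10²³ × 9.100) = 3.814 × 10^-23 cm³, so a = 3.366 × 10^-8 cm = 3.366 Å.
Atoms touch along the cell edge, so a = 2r, so r = 0.5000 × a = 1.68 Å.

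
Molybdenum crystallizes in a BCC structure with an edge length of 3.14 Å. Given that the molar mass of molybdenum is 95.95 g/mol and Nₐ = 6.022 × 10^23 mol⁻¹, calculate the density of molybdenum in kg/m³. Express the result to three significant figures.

A BCC unit cell contains Z = 2 atoms.
Cell volume: a³ = (3.14 Å)³ = (3.140 × 10^-8 cm)³ = 3.096 × 10^-23 cm³.
ρ = Z·M/(N_A·a³) = 2 × 95.95 / (6.022 × 10²³ × 3.096 × 10^-23) = 10.29 g/cm³ = 10300 kg/m³.

10300 kg/m³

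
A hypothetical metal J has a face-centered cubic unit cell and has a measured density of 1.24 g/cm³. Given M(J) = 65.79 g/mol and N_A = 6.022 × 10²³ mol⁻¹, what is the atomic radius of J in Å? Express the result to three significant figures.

2.50 Å

For an FCC cell (Z = 4), a³ = Z·M/(N_A·ρ) = 4 × 65.79 / (6.022 × 10²³ × 1.240) = 3.524 × 10^-22 cm³, so a = 7.063 × 10^-8 cm = 7.063 Å.
Atoms touch along the face diagonal, so √2·a = 4r, so r = 0.3536 × a = 2.50 Å.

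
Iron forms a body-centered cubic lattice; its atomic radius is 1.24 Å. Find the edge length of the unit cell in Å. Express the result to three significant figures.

In a BCC lattice, atoms touch along the body diagonal, so √3·a = 4r.
a = 4r/√3 = 4 × 1.24 / 1.7321 = 2.86 Å.

2.86 Å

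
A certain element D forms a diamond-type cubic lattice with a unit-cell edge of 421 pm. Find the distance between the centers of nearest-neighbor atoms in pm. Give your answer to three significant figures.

In a diamond cubic structure, nearest neighbors lie along the body diagonal with √3·a = 8r; the nearest-neighbor distance equals 2r = 0.4330·a.
d = 0.4330 × 421 = 182 pm.

182 pm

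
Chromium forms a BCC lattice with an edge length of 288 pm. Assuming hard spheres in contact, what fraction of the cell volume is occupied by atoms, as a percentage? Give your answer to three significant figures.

In a BCC lattice atoms touch along the body diagonal, so √3·a = 4r, so r = 0.4330a = 124.7 pm.
Packing fraction = Z·(4/3)πr³ / a³ = 2 × (4/3)π × (124.7)³ / (288)³ = 0.6802 = 68.0%.

68.0%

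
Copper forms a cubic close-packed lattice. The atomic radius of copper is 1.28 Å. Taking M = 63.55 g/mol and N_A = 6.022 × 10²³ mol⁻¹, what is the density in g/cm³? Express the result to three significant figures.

8.90 g/cm³

In an FCC lattice, atoms touch along the face diagonal, so √2·a = 4r, giving a = 3.620 Å = 3.620 × 10^-8 cm.
With Z = 4, ρ = Z·M/(N_A·a³) = 4 × 63.55 / (6.022 × 10²³ × 4.745 × 10^-23) = 8.895 g/cm³.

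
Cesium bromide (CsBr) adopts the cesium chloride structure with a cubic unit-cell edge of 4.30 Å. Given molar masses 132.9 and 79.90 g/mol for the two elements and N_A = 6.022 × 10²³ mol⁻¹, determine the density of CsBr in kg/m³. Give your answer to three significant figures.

The cesium chloride structure contains Z = 1 formula unit per cell; M(CsBr) = 132.9 + 79.90 = 212.8 g/mol.
a³ = (4.300 × 10^-8 cm)³ = 7.951 × 10^-23 cm³.
ρ = 1 × 212.8 / (6.022 × 10²³ × 7.951 × 10^-23) = 4.445 g/cm³ = 4440 kg/m³.

4440 kg/m³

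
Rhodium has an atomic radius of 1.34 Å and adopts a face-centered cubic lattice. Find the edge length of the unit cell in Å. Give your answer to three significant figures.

3.79 Å

In an FCC lattice, atoms touch along the face diagonal, so √2·a = 4r.
a = 4r/√2 = 4 × 1.34 / 1.4142 = 3.79 Å.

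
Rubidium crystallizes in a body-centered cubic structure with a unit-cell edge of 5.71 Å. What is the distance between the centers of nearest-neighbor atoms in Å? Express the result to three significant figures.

In a BCC structure, atoms touch along the body diagonal, so √3·a = 4r; the nearest-neighbor distance equals 2r = 0.8660·a.
d = 0.8660 × 5.71 = 4.95 Å.

4.95 Å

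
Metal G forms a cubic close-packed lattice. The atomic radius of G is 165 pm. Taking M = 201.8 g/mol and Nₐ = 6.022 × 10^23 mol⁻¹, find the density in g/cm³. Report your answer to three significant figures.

In an FCC lattice, atoms touch along the face diagonal, so √2·a = 4r, giving a = 466.7 pm = 4.667 × 10^-8 cm.
With Z = 4, ρ = Z·M/(N_A·a³) = 4 × 201.8 / (6.022 × 10²³ × 1.016 × 10^-22) = 13.19 g/cm³.

13.2 g/cm³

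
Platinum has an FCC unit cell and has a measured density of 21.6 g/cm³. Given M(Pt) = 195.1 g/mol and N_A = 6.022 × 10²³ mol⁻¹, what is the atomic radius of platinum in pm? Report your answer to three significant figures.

138 pm

For an FCC cell (Z = 4), a³ = Z·M/(N_A·ρ) = 4 × 195.1 / (6.022 × 10²³ × 21.60) = 6.000 × 10^-23 cm³, so a = 3.915 × 10^-8 cm = 391.5 pm.
Atoms touch along the face diagonal, so √2·a = 4r, so r = 0.3536 × a = 138 pm.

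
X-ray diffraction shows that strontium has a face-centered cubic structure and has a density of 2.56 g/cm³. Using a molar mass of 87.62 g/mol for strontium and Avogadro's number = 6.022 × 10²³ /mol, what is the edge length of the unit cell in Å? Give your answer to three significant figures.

With Z = 4 atoms per FCC cell, a³ = Z·M/(N_A·ρ) = 4 × 87.62 / (6.022 × 10²³ × 2.560 g/cm³) = 2.273 × 10^-22 cm³.
a = (2.273 × 10^-22)^(1/3) = 6.103 × 10^-8 cm = 6.10 Å.

6.10 Å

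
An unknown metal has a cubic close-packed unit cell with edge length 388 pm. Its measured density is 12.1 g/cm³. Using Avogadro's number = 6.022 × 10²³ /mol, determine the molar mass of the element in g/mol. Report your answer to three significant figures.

An FCC cell has Z = 4 atoms; a = 3.880 × 10^-8 cm.
M = ρ·N_A·a³/Z = 12.1 × 6.022 × 10²³ × 5.841 × 10^-23 / 4 = 106 g/mol.

106 g/mol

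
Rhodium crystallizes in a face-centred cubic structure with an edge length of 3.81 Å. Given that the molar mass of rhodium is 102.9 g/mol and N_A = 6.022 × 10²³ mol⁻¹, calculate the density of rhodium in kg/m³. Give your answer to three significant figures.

An FCC unit cell contains Z = 4 atoms.
Cell volume: a³ = (3.81 Å)³ = (3.810 × 10^-8 cm)³ = 5.531 × 10^-23 cm³.
ρ = Z·M/(N_A·a³) = 4 × 102.9 / (6.022 × 10²³ × 5.531 × 10^-23) = 12.36 g/cm³ = 12400 kg/m³.

12400 kg/m³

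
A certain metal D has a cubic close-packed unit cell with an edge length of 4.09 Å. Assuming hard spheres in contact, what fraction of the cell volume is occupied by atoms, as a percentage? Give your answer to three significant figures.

74.0%

In an FCC lattice atoms touch along the face diagonal, so √2·a = 4r, so r = 0.3536a = 1.446 Å.
Packing fraction = Z·(4/3)πr³ / a³ = 4 × (4/3)π × (1.446)³ / (4.09)³ = 0.7405 = 74.0%.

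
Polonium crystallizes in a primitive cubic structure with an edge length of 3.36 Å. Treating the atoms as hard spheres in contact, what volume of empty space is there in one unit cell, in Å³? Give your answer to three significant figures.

In a simple cubic lattice atoms touch along the cell edge, so a = 2r, so r = 0.5000a = 1.680 Å.
V_cell = a³ = 37.93 Å³; V_atoms = 1 × (4/3)πr³ = 19.86 Å³.
Empty space = 37.93 − 19.86 = 18.1 Å³.

18.1 Å³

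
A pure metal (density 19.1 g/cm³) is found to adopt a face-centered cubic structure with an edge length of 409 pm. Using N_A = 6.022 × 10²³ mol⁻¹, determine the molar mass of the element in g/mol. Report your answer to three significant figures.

197 g/mol

An FCC cell has Z = 4 atoms; a = 4.090 × 10^-8 cm.
M = ρ·N_A·a³/Z = 19.1 × 6.022 × 10²³ × 6.842 × 10^-23 / 4 = 197 g/mol.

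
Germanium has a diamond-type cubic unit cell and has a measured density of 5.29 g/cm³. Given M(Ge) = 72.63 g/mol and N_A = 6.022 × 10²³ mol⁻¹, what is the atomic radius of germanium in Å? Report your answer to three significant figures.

For a diamond cubic cell (Z = 8), a³ = Z·M/(N_A·ρ) = 8 × 72.63 / (6.022 × 10²³ × 5.290) = 1.824 × 10^-22 cm³, so a = 5.671 × 10^-8 cm = 5.671 Å.
Nearest neighbors lie along the body diagonal with √3·a = 8r, so r = 0.2165 × a = 1.23 Å.

1.23 Å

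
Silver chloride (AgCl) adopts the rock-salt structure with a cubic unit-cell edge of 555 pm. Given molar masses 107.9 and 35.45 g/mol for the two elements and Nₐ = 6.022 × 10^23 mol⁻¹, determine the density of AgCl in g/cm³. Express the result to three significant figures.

The rock-salt structure contains Z = 4 formula units per cell; M(AgCl) = 107.9 + 35.45 = 143.35 g/mol.
a³ = (5.550 × 10^-8 cm)³ = 1.710 × 10^-22 cm³.
ρ = 4 × 143.35 / (6.022 × 10²³ × 1.710 × 10^-22) = 5.570 g/cm³.

5.57 g/cm³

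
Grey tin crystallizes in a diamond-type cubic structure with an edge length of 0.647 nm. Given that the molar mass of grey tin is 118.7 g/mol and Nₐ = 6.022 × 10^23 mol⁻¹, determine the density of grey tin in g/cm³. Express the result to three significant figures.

5.82 g/cm³

A diamond cubic unit cell contains Z = 8 atoms.
Cell volume: a³ = (0.647 nm)³ = (6.470 × 10^-8 cm)³ = 2.708 × 10^-22 cm³.
ρ = Z·M/(N_A·a³) = 8 × 118.7 / (6.022 × 10²³ × 2.708 × 10^-22) = 5.822 g/cm³.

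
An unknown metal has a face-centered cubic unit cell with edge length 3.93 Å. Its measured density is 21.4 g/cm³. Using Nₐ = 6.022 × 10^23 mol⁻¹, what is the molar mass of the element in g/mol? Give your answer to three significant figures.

An FCC cell has Z = 4 atoms; a = 3.930 × 10^-8 cm.
M = ρ·N_A·a³/Z = 21.4 × 6.022 × 10²³ × 6.070 × 10^-23 / 4 = 196 g/mol.

196 g/mol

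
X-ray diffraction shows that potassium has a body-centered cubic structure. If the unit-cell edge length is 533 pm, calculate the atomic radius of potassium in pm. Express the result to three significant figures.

In a BCC lattice, atoms touch along the body diagonal, so √3·a = 4r.
r = √3·a/4 = 1.7321 × 533 / 4 = 231 pm.

231 pm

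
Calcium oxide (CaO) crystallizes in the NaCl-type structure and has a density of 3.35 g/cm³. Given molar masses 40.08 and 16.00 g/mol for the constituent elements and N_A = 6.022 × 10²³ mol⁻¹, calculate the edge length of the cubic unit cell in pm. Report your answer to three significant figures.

481 pm

M(CaO) = 56.08 g/mol; Z = 4 formula units per cell.
a³ = Z·M/(N_A·ρ) = 4 × 56.08 / (6.022 × 10²³ × 3.35) = 1.112 × 10^-22 cm³, so a = 4.809 × 10^-8 cm = 481 pm.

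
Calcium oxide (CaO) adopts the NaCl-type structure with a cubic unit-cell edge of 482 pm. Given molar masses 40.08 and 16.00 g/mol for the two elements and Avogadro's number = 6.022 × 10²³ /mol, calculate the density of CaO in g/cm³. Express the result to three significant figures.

The NaCl-type structure contains Z = 4 formula units per cell; M(CaO) = 40.08 + 16.00 = 56.08 g/mol.
a³ = (4.820 × 10^-8 cm)³ = 1.120 × 10^-22 cm³.
ρ = 4 × 56.08 / (6.022 × 10²³ × 1.120 × 10^-22) = 3.326 g/cm³.

3.33 g/cm³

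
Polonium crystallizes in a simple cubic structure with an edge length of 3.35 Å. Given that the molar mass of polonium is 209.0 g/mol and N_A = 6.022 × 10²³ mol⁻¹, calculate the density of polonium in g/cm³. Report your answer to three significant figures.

9.23 g/cm³

A simple cubic unit cell contains Z = 1 atom.
Cell volume: a³ = (3.35 Å)³ = (3.350 × 10^-8 cm)³ = 3.760 × 10^-23 cm³.
ρ = Z·M/(N_A·a³) = 1 × 209.0 / (6.022 × 10²³ × 3.760 × 10^-23) = 9.231 g/cm³.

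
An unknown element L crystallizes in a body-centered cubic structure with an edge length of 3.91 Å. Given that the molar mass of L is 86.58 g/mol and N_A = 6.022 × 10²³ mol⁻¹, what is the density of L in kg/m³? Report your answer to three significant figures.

A BCC unit cell contains Z = 2 atoms.
Cell volume: a³ = (3.91 Å)³ = (3.910 × 10^-8 cm)³ = 5.978 × 10^-23 cm³.
ρ = Z·M/(N_A·a³) = 2 × 86.58 / (6.022 × 10²³ × 5.978 × 10^-23) = 4.810 g/cm³ = 4810 kg/m³.

4810 kg/m³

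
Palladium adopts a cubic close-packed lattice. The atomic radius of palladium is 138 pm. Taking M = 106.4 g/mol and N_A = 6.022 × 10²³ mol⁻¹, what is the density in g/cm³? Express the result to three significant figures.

In an FCC lattice, atoms touch along the face diagonal, so √2·a = 4r, giving a = 390.3 pm = 3.903 × 10^-8 cm.
With Z = 4, ρ = Z·M/(N_A·a³) = 4 × 106.4 / (6.022 × 10²³ × 5.947 × 10^-23) = 11.88 g/cm³.

11.9 g/cm³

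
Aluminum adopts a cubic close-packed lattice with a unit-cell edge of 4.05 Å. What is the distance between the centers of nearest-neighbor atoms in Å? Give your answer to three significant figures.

In an FCC structure, atoms touch along the face diagonal, so √2·a = 4r; the nearest-neighbor distance equals 2r = 0.7071·a.
d = 0.7071 × 4.05 = 2.86 Å.

2.86 Å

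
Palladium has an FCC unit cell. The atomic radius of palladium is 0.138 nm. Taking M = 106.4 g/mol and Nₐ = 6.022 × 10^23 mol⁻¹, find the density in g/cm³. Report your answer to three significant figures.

In an FCC lattice, atoms touch along the face diagonal, so √2·a = 4r, giving a = 0.3903 nm = 3.903 × 10^-8 cm.
With Z = 4, ρ = Z·M/(N_A·a³) = 4 × 106.4 / (6.022 × 10²³ × 5.947 × 10^-23) = 11.88 g/cm³.

11.9 g/cm³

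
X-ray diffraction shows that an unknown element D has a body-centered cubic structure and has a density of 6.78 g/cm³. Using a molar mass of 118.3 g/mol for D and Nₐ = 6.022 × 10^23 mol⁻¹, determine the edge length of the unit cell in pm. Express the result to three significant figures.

387 pm

With Z = 2 atoms per BCC cell, a³ = Z·M/(N_A·ρ) = 2 × 118.3 / (6.022 × 10²³ × 6.780 g/cm³) = 5.795 × 10^-23 cm³.
a = (5.795 × 10^-23)^(1/3) = 3.870 × 10^-8 cm = 387 pm.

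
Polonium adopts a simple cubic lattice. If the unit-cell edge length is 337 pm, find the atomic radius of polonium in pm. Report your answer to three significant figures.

In a simple cubic lattice, atoms touch along the cell edge, so a = 2r.
r = a/2 = 337/2 = 169 pm.

169 pm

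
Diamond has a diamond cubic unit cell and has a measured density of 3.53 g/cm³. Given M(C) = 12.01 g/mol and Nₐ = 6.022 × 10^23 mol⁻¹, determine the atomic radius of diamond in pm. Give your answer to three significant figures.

77.1 pm

For a diamond cubic cell (Z = 8), a³ = Z·M/(N_A·ρ) = 8 × 12.01 / (6.022 × 10²³ × 3.530) = 4.520 × 10^-23 cm³, so a = 3.562 × 10^-8 cm = 356.2 pm.
Nearest neighbors lie along the body diagonal with √3·a = 8r, so r = 0.2165 × a = 77.1 pm.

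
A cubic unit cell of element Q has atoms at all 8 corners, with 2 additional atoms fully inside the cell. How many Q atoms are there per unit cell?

3

Corner atoms are shared by 8 cells (1/8 each), interior atoms are unshared.
Net atoms = 8 × 1/8 + 2 = 1 + 2 = 3.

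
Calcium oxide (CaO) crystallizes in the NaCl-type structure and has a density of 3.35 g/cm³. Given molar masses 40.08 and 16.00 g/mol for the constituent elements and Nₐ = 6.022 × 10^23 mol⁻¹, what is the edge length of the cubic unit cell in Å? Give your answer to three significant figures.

4.81 Å

M(CaO) = 56.08 g/mol; Z = 4 formula units per cell.
a³ = Z·M/(N_A·ρ) = 4 × 56.08 / (6.022 × 10²³ × 3.35) = 1.112 × 10^-22 cm³, so a = 4.809 × 10^-8 cm = 4.81 Å.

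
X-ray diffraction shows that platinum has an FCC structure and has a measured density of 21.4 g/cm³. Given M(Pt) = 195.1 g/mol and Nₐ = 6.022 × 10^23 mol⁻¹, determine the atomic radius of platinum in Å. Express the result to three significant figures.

For an FCC cell (Z = 4), a³ = Z·M/(N_A·ρ) = 4 × 195.1 / (6.022 × 10²³ × 21.40) = 6.056 × 10^-23 cm³, so a = 3.927 × 10^-8 cm = 3.927 Å.
Atoms touch along the face diagonal, so √2·a = 4r, so r = 0.3536 × a = 1.39 Å.

1.39 Å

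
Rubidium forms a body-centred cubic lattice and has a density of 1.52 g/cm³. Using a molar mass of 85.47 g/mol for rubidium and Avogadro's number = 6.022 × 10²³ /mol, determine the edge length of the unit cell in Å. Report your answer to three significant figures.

With Z = 2 atoms per BCC cell, a³ = Z·M/(N_A·ρ) = 2 × 85.47 / (6.022 × 10²³ × 1.520 g/cm³) = 1.867 × 10^-22 cm³.
a = (1.867 × 10^-22)^(1/3) = 5.716 × 10^-8 cm = 5.72 Å.

5.72 Å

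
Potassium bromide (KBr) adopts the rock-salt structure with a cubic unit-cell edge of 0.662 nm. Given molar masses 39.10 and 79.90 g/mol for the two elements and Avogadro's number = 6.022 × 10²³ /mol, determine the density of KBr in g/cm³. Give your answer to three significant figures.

2.72 g/cm³

The rock-salt structure contains Z = 4 formula units per cell; M(KBr) = 39.10 + 79.90 = 119.0 g/mol.
a³ = (6.620 × 10^-8 cm)³ = 2.901 × 10^-22 cm³.
ρ = 4 × 119.0 / (6.022 × 10²³ × 2.901 × 10^-22) = 2.725 g/cm³.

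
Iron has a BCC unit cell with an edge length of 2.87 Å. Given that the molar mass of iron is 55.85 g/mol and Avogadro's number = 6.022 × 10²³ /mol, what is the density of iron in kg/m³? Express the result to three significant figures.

A BCC unit cell contains Z = 2 atoms.
Cell volume: a³ = (2.87 Å)³ = (2.870 × 10^-8 cm)³ = 2.364 × 10^-23 cm³.
ρ = Z·M/(N_A·a³) = 2 × 55.85 / (6.022 × 10²³ × 2.364 × 10^-23) = 7.846 g/cm³ = 7850 kg/m³.

7850 kg/m³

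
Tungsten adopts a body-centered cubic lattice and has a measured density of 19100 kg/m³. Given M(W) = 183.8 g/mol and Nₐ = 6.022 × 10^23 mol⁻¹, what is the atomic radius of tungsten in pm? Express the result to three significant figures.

137 pm

For a BCC cell (Z = 2), a³ = Z·M/(N_A·ρ) = 2 × 183.8 / (6.022 × 10²³ × 19.10) = 3.196 × 10^-23 cm³, so a = 3.173 × 10^-8 cm = 317.3 pm.
Atoms touch along the body diagonal, so √3·a = 4r, so r = 0.4330 × a = 137 pm.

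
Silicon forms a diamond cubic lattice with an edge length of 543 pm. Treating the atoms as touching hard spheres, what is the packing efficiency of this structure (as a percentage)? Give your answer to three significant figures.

34.0%

In a diamond cubic lattice nearest neighbors lie along the body diagonal with √3·a = 8r, so r = 0.2165a = 117.6 pm.
Packing fraction = Z·(4/3)πr³ / a³ = 8 × (4/3)π × (117.6)³ / (543)³ = 0.3401 = 34.0%.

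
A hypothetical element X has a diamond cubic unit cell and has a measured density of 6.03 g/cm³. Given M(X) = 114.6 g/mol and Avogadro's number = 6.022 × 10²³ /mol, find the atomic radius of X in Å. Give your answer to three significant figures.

For a diamond cubic cell (Z = 8), a³ = Z·M/(N_A·ρ) = 8 × 114.6 / (6.022 × 10²³ × 6.030) = 2.525 × 10^-22 cm³, so a = 6.320 × 10^-8 cm = 6.320 Å.
Nearest neighbors lie along the body diagonal with √3·a = 8r, so r = 0.2165 × a = 1.37 Å.

1.37 Å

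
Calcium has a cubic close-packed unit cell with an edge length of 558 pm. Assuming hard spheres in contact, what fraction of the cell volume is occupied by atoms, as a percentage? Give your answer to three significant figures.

In an FCC lattice atoms touch along the face diagonal, so √2·a = 4r, so r = 0.3536a = 197.3 pm.
Packing fraction = Z·(4/3)πr³ / a³ = 4 × (4/3)π × (197.3)³ / (558)³ = 0.7405 = 74.0%.

74.0%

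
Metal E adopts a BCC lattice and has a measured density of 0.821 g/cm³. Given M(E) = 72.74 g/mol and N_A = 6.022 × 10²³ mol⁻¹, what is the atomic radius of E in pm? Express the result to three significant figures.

288 pm

For a BCC cell (Z = 2), a³ = Z·M/(N_A·ρ) = 2 × 72.74 / (6.022 × 10²³ × 0.8210) = 2.943 × 10^-22 cm³, so a = 6.651 × 10^-8 cm = 665.1 pm.
Atoms touch along the body diagonal, so √3·a = 4r, so r = 0.4330 × a = 288 pm.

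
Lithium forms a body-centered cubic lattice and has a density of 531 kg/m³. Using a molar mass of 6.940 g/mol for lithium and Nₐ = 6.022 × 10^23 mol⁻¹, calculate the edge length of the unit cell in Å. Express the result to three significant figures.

With Z = 2 atoms per BCC cell, a³ = Z·M/(N_A·ρ) = 2 × 6.940 / (6.022 × 10²³ × 0.5310 g/cm³) = 4.341 × 10^-23 cm³.
a = (4.341 × 10^-23)^(1/3) = 3.514 × 10^-8 cm = 3.51 Å.

3.51 Å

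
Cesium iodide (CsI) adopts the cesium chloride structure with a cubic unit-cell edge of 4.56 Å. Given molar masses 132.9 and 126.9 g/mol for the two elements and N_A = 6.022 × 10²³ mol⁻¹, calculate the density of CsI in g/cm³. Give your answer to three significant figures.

4.55 g/cm³

The cesium chloride structure contains Z = 1 formula unit per cell; M(CsI) = 132.9 + 126.9 = 259.8 g/mol.
a³ = (4.560 × 10^-8 cm)³ = 9.482 × 10^-23 cm³.
ρ = 1 × 259.8 / (6.022 × 10²³ × 9.482 × 10^-23) = 4.550 g/cm³.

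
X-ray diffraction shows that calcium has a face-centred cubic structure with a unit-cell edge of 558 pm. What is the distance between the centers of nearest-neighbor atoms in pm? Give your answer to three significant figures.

In an FCC structure, atoms touch along the face diagonal, so √2·a = 4r; the nearest-neighbor distance equals 2r = 0.7071·a.
d = 0.7071 × 558 = 395 pm.

395 pm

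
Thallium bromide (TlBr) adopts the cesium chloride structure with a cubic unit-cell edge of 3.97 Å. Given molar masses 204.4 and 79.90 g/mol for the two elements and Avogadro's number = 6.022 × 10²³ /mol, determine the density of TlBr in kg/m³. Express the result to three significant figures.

7550 kg/m³

The cesium chloride structure contains Z = 1 formula unit per cell; M(TlBr) = 204.4 + 79.90 = 284.3 g/mol.
a³ = (3.970 × 10^-8 cm)³ = 6.257 × 10^-23 cm³.
ρ = 1 × 284.3 / (6.022 × 10²³ × 6.257 × 10^-23) = 7.545 g/cm³ = 7550 kg/m³.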